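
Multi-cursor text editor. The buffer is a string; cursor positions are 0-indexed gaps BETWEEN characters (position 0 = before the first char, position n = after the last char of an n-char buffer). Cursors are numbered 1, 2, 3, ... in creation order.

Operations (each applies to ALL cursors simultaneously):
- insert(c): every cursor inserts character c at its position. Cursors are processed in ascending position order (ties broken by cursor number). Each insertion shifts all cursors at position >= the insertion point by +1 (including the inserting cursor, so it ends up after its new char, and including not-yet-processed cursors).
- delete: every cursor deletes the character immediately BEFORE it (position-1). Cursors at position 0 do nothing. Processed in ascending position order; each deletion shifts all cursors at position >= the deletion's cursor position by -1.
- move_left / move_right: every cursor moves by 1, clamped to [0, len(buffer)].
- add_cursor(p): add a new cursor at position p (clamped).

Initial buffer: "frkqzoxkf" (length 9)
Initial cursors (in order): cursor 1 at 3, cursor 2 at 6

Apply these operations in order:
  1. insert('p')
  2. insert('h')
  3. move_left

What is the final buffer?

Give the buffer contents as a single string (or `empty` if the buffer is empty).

Answer: frkphqzophxkf

Derivation:
After op 1 (insert('p')): buffer="frkpqzopxkf" (len 11), cursors c1@4 c2@8, authorship ...1...2...
After op 2 (insert('h')): buffer="frkphqzophxkf" (len 13), cursors c1@5 c2@10, authorship ...11...22...
After op 3 (move_left): buffer="frkphqzophxkf" (len 13), cursors c1@4 c2@9, authorship ...11...22...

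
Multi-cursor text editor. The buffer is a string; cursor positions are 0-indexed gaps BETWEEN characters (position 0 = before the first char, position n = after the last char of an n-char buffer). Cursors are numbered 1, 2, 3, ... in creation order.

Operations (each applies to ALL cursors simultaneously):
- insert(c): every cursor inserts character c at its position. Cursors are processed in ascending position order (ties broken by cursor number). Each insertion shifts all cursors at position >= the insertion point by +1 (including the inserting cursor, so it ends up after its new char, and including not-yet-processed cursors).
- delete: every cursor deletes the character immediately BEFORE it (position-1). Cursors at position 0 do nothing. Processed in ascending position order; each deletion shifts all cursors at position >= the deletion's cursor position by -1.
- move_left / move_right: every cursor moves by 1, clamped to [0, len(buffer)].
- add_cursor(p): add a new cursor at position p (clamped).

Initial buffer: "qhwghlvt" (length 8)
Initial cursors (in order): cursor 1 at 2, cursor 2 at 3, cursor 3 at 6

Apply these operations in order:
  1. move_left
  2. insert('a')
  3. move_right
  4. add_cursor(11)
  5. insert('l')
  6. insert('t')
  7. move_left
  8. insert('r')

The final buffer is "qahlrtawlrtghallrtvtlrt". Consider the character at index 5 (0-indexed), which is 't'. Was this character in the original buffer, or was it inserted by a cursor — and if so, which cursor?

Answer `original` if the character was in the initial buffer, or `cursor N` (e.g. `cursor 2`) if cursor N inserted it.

Answer: cursor 1

Derivation:
After op 1 (move_left): buffer="qhwghlvt" (len 8), cursors c1@1 c2@2 c3@5, authorship ........
After op 2 (insert('a')): buffer="qahawghalvt" (len 11), cursors c1@2 c2@4 c3@8, authorship .1.2...3...
After op 3 (move_right): buffer="qahawghalvt" (len 11), cursors c1@3 c2@5 c3@9, authorship .1.2...3...
After op 4 (add_cursor(11)): buffer="qahawghalvt" (len 11), cursors c1@3 c2@5 c3@9 c4@11, authorship .1.2...3...
After op 5 (insert('l')): buffer="qahlawlghallvtl" (len 15), cursors c1@4 c2@7 c3@12 c4@15, authorship .1.12.2..3.3..4
After op 6 (insert('t')): buffer="qahltawltghalltvtlt" (len 19), cursors c1@5 c2@9 c3@15 c4@19, authorship .1.112.22..3.33..44
After op 7 (move_left): buffer="qahltawltghalltvtlt" (len 19), cursors c1@4 c2@8 c3@14 c4@18, authorship .1.112.22..3.33..44
After op 8 (insert('r')): buffer="qahlrtawlrtghallrtvtlrt" (len 23), cursors c1@5 c2@10 c3@17 c4@22, authorship .1.1112.222..3.333..444
Authorship (.=original, N=cursor N): . 1 . 1 1 1 2 . 2 2 2 . . 3 . 3 3 3 . . 4 4 4
Index 5: author = 1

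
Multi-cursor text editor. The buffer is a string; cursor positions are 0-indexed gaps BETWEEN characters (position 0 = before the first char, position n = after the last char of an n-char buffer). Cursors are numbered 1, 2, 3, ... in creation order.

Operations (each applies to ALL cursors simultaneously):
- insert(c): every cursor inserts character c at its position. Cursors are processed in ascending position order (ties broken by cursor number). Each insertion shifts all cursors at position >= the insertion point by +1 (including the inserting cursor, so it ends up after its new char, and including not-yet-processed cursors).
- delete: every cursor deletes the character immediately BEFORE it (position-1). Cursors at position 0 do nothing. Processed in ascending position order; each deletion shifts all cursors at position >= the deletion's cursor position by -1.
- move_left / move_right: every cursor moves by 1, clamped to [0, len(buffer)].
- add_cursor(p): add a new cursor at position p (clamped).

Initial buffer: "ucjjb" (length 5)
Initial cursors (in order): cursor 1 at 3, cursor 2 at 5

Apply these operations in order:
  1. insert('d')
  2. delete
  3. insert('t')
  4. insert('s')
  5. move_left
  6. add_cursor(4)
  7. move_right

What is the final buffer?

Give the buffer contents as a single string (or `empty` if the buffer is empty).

After op 1 (insert('d')): buffer="ucjdjbd" (len 7), cursors c1@4 c2@7, authorship ...1..2
After op 2 (delete): buffer="ucjjb" (len 5), cursors c1@3 c2@5, authorship .....
After op 3 (insert('t')): buffer="ucjtjbt" (len 7), cursors c1@4 c2@7, authorship ...1..2
After op 4 (insert('s')): buffer="ucjtsjbts" (len 9), cursors c1@5 c2@9, authorship ...11..22
After op 5 (move_left): buffer="ucjtsjbts" (len 9), cursors c1@4 c2@8, authorship ...11..22
After op 6 (add_cursor(4)): buffer="ucjtsjbts" (len 9), cursors c1@4 c3@4 c2@8, authorship ...11..22
After op 7 (move_right): buffer="ucjtsjbts" (len 9), cursors c1@5 c3@5 c2@9, authorship ...11..22

Answer: ucjtsjbts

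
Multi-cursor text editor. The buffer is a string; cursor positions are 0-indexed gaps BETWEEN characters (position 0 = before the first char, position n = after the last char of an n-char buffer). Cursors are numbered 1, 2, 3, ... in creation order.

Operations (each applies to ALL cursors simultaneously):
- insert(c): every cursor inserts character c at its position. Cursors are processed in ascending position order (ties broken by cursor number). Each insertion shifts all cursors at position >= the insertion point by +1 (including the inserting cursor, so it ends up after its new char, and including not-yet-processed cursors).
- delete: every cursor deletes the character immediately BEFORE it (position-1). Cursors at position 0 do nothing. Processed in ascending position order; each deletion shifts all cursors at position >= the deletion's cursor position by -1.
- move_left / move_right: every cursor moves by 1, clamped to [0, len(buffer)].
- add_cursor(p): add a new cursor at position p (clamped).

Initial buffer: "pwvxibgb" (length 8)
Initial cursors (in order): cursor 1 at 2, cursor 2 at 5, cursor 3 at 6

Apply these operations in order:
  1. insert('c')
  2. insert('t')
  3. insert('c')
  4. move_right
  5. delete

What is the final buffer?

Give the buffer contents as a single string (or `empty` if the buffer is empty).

After op 1 (insert('c')): buffer="pwcvxicbcgb" (len 11), cursors c1@3 c2@7 c3@9, authorship ..1...2.3..
After op 2 (insert('t')): buffer="pwctvxictbctgb" (len 14), cursors c1@4 c2@9 c3@12, authorship ..11...22.33..
After op 3 (insert('c')): buffer="pwctcvxictcbctcgb" (len 17), cursors c1@5 c2@11 c3@15, authorship ..111...222.333..
After op 4 (move_right): buffer="pwctcvxictcbctcgb" (len 17), cursors c1@6 c2@12 c3@16, authorship ..111...222.333..
After op 5 (delete): buffer="pwctcxictcctcb" (len 14), cursors c1@5 c2@10 c3@13, authorship ..111..222333.

Answer: pwctcxictcctcb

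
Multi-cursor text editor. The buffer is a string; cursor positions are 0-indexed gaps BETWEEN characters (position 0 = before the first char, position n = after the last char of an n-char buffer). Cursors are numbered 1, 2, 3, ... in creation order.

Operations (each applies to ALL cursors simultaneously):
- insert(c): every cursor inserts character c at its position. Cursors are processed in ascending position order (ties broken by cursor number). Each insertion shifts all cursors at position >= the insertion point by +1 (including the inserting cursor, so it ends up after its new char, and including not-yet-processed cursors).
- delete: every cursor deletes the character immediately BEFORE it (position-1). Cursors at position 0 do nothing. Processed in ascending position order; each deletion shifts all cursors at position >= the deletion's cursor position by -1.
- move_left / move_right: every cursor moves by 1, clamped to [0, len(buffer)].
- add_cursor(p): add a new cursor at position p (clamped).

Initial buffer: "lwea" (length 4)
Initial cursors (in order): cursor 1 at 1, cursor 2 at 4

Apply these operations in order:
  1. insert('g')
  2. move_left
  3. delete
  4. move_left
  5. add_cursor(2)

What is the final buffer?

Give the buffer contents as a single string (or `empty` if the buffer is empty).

After op 1 (insert('g')): buffer="lgweag" (len 6), cursors c1@2 c2@6, authorship .1...2
After op 2 (move_left): buffer="lgweag" (len 6), cursors c1@1 c2@5, authorship .1...2
After op 3 (delete): buffer="gweg" (len 4), cursors c1@0 c2@3, authorship 1..2
After op 4 (move_left): buffer="gweg" (len 4), cursors c1@0 c2@2, authorship 1..2
After op 5 (add_cursor(2)): buffer="gweg" (len 4), cursors c1@0 c2@2 c3@2, authorship 1..2

Answer: gweg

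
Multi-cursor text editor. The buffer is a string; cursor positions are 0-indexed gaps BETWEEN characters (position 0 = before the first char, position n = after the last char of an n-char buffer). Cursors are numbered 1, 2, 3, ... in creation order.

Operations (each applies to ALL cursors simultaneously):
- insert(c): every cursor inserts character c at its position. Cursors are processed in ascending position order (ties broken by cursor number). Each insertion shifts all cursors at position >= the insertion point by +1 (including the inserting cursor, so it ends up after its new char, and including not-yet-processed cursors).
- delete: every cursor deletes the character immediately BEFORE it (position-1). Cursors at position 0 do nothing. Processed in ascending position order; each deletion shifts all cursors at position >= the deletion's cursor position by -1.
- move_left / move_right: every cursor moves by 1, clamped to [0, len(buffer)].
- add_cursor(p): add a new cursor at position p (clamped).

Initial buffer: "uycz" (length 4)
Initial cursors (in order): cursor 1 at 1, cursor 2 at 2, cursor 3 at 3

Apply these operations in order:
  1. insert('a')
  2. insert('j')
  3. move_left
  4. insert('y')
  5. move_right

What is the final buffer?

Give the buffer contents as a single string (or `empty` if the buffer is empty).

Answer: uayjyayjcayjz

Derivation:
After op 1 (insert('a')): buffer="uayacaz" (len 7), cursors c1@2 c2@4 c3@6, authorship .1.2.3.
After op 2 (insert('j')): buffer="uajyajcajz" (len 10), cursors c1@3 c2@6 c3@9, authorship .11.22.33.
After op 3 (move_left): buffer="uajyajcajz" (len 10), cursors c1@2 c2@5 c3@8, authorship .11.22.33.
After op 4 (insert('y')): buffer="uayjyayjcayjz" (len 13), cursors c1@3 c2@7 c3@11, authorship .111.222.333.
After op 5 (move_right): buffer="uayjyayjcayjz" (len 13), cursors c1@4 c2@8 c3@12, authorship .111.222.333.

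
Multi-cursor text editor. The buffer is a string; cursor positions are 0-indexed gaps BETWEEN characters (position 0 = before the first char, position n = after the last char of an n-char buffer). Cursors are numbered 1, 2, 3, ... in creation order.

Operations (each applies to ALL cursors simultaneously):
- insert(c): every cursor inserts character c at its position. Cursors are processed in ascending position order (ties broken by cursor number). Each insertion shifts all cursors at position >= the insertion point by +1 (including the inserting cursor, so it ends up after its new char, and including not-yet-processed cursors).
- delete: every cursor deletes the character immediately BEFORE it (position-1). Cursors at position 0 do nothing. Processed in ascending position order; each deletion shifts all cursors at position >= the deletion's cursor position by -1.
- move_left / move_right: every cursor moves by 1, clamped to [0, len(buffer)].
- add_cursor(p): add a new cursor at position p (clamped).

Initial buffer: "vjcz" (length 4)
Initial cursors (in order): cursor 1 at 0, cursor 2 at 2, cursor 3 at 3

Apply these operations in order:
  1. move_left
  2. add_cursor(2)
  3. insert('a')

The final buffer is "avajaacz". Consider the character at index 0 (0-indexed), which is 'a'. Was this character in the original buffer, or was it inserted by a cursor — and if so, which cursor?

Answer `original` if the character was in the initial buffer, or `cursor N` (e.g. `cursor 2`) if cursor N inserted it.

Answer: cursor 1

Derivation:
After op 1 (move_left): buffer="vjcz" (len 4), cursors c1@0 c2@1 c3@2, authorship ....
After op 2 (add_cursor(2)): buffer="vjcz" (len 4), cursors c1@0 c2@1 c3@2 c4@2, authorship ....
After op 3 (insert('a')): buffer="avajaacz" (len 8), cursors c1@1 c2@3 c3@6 c4@6, authorship 1.2.34..
Authorship (.=original, N=cursor N): 1 . 2 . 3 4 . .
Index 0: author = 1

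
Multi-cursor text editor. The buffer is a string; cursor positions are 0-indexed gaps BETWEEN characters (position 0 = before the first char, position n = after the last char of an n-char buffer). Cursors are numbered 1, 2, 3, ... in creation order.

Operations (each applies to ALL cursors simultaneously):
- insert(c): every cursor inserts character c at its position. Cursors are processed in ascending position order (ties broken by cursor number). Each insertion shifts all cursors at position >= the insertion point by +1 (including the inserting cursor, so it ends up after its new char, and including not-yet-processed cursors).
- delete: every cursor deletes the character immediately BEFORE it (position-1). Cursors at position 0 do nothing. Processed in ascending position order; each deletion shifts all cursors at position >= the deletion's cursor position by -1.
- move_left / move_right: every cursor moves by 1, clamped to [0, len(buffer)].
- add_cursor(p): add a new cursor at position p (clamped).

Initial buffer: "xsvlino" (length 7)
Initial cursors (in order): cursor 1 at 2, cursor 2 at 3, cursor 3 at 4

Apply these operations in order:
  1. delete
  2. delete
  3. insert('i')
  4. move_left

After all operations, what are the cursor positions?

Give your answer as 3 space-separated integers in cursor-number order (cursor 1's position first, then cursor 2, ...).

After op 1 (delete): buffer="xino" (len 4), cursors c1@1 c2@1 c3@1, authorship ....
After op 2 (delete): buffer="ino" (len 3), cursors c1@0 c2@0 c3@0, authorship ...
After op 3 (insert('i')): buffer="iiiino" (len 6), cursors c1@3 c2@3 c3@3, authorship 123...
After op 4 (move_left): buffer="iiiino" (len 6), cursors c1@2 c2@2 c3@2, authorship 123...

Answer: 2 2 2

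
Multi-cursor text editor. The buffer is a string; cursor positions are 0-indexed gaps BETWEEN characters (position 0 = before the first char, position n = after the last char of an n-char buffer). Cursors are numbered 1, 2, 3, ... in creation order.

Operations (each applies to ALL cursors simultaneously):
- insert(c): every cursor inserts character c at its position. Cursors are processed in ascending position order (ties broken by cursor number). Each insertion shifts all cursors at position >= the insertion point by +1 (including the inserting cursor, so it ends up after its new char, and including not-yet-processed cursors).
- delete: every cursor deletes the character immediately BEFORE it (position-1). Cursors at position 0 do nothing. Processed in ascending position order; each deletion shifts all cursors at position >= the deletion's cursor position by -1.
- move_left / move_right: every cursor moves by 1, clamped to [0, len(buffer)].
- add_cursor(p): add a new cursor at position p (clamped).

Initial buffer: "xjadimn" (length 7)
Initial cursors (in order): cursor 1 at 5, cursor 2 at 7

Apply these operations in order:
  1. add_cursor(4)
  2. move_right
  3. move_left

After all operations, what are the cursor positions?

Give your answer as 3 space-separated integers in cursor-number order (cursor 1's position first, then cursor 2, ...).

After op 1 (add_cursor(4)): buffer="xjadimn" (len 7), cursors c3@4 c1@5 c2@7, authorship .......
After op 2 (move_right): buffer="xjadimn" (len 7), cursors c3@5 c1@6 c2@7, authorship .......
After op 3 (move_left): buffer="xjadimn" (len 7), cursors c3@4 c1@5 c2@6, authorship .......

Answer: 5 6 4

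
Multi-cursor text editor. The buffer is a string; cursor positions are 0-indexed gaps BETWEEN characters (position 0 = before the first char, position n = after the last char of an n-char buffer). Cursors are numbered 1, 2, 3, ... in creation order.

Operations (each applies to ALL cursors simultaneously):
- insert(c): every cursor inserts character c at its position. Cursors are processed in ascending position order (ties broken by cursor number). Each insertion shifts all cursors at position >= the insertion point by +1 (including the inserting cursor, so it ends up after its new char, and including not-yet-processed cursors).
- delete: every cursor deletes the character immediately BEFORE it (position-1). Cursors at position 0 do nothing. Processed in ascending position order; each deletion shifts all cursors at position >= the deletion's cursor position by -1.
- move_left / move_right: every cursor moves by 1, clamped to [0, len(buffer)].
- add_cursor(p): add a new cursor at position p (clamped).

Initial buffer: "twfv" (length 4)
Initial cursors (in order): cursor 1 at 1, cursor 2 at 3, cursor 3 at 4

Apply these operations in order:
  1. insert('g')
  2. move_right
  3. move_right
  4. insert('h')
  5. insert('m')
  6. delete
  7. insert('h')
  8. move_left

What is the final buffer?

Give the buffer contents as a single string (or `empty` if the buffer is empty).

Answer: tgwfhhgvghhhh

Derivation:
After op 1 (insert('g')): buffer="tgwfgvg" (len 7), cursors c1@2 c2@5 c3@7, authorship .1..2.3
After op 2 (move_right): buffer="tgwfgvg" (len 7), cursors c1@3 c2@6 c3@7, authorship .1..2.3
After op 3 (move_right): buffer="tgwfgvg" (len 7), cursors c1@4 c2@7 c3@7, authorship .1..2.3
After op 4 (insert('h')): buffer="tgwfhgvghh" (len 10), cursors c1@5 c2@10 c3@10, authorship .1..12.323
After op 5 (insert('m')): buffer="tgwfhmgvghhmm" (len 13), cursors c1@6 c2@13 c3@13, authorship .1..112.32323
After op 6 (delete): buffer="tgwfhgvghh" (len 10), cursors c1@5 c2@10 c3@10, authorship .1..12.323
After op 7 (insert('h')): buffer="tgwfhhgvghhhh" (len 13), cursors c1@6 c2@13 c3@13, authorship .1..112.32323
After op 8 (move_left): buffer="tgwfhhgvghhhh" (len 13), cursors c1@5 c2@12 c3@12, authorship .1..112.32323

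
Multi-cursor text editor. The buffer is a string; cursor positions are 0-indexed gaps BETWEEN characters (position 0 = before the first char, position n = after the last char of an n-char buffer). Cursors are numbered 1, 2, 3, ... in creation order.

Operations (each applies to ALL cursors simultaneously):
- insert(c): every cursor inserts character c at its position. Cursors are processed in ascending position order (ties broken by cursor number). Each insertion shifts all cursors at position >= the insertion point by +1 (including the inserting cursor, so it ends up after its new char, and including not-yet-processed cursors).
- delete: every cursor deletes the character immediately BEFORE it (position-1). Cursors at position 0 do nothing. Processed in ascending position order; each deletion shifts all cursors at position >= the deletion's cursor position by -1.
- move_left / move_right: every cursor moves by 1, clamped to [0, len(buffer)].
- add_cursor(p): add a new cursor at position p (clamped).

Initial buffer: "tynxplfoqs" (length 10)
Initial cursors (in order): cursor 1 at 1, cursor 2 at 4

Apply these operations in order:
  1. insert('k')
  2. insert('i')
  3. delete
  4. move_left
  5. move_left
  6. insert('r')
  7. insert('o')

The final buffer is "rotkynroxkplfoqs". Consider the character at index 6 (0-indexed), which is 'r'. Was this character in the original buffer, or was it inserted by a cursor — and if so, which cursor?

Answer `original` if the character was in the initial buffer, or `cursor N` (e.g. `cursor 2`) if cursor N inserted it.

After op 1 (insert('k')): buffer="tkynxkplfoqs" (len 12), cursors c1@2 c2@6, authorship .1...2......
After op 2 (insert('i')): buffer="tkiynxkiplfoqs" (len 14), cursors c1@3 c2@8, authorship .11...22......
After op 3 (delete): buffer="tkynxkplfoqs" (len 12), cursors c1@2 c2@6, authorship .1...2......
After op 4 (move_left): buffer="tkynxkplfoqs" (len 12), cursors c1@1 c2@5, authorship .1...2......
After op 5 (move_left): buffer="tkynxkplfoqs" (len 12), cursors c1@0 c2@4, authorship .1...2......
After op 6 (insert('r')): buffer="rtkynrxkplfoqs" (len 14), cursors c1@1 c2@6, authorship 1.1..2.2......
After op 7 (insert('o')): buffer="rotkynroxkplfoqs" (len 16), cursors c1@2 c2@8, authorship 11.1..22.2......
Authorship (.=original, N=cursor N): 1 1 . 1 . . 2 2 . 2 . . . . . .
Index 6: author = 2

Answer: cursor 2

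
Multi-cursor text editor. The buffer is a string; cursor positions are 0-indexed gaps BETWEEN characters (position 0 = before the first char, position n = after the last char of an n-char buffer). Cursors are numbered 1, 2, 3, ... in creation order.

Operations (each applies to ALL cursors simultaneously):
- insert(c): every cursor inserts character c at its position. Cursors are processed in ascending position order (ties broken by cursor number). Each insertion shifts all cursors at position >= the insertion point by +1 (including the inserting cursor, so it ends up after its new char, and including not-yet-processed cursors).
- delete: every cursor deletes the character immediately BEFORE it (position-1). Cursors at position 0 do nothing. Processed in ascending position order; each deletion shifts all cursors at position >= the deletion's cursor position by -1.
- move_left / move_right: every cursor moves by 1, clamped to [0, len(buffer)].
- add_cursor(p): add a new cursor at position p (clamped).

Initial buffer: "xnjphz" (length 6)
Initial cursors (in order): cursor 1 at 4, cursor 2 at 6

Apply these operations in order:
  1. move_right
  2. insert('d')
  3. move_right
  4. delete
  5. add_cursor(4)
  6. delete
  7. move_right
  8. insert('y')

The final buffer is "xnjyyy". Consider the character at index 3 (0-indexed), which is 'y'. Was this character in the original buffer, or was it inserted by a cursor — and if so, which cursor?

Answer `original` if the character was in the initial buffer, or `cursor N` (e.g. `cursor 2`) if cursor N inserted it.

Answer: cursor 1

Derivation:
After op 1 (move_right): buffer="xnjphz" (len 6), cursors c1@5 c2@6, authorship ......
After op 2 (insert('d')): buffer="xnjphdzd" (len 8), cursors c1@6 c2@8, authorship .....1.2
After op 3 (move_right): buffer="xnjphdzd" (len 8), cursors c1@7 c2@8, authorship .....1.2
After op 4 (delete): buffer="xnjphd" (len 6), cursors c1@6 c2@6, authorship .....1
After op 5 (add_cursor(4)): buffer="xnjphd" (len 6), cursors c3@4 c1@6 c2@6, authorship .....1
After op 6 (delete): buffer="xnj" (len 3), cursors c1@3 c2@3 c3@3, authorship ...
After op 7 (move_right): buffer="xnj" (len 3), cursors c1@3 c2@3 c3@3, authorship ...
After op 8 (insert('y')): buffer="xnjyyy" (len 6), cursors c1@6 c2@6 c3@6, authorship ...123
Authorship (.=original, N=cursor N): . . . 1 2 3
Index 3: author = 1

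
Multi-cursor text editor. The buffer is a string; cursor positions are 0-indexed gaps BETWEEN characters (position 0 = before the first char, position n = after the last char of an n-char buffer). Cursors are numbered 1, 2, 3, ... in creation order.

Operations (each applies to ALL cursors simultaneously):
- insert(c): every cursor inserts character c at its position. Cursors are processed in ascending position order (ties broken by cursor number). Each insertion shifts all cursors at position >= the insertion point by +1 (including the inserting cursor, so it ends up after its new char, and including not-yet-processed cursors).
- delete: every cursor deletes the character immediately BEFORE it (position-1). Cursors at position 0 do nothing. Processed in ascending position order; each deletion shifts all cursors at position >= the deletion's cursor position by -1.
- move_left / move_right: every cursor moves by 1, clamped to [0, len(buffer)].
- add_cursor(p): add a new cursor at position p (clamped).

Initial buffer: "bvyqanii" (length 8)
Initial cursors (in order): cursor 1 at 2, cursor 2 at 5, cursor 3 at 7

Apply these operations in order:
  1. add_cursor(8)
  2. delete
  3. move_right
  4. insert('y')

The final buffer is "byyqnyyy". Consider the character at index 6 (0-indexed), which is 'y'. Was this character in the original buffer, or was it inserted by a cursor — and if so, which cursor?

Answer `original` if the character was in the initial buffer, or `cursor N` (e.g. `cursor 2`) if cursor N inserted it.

After op 1 (add_cursor(8)): buffer="bvyqanii" (len 8), cursors c1@2 c2@5 c3@7 c4@8, authorship ........
After op 2 (delete): buffer="byqn" (len 4), cursors c1@1 c2@3 c3@4 c4@4, authorship ....
After op 3 (move_right): buffer="byqn" (len 4), cursors c1@2 c2@4 c3@4 c4@4, authorship ....
After op 4 (insert('y')): buffer="byyqnyyy" (len 8), cursors c1@3 c2@8 c3@8 c4@8, authorship ..1..234
Authorship (.=original, N=cursor N): . . 1 . . 2 3 4
Index 6: author = 3

Answer: cursor 3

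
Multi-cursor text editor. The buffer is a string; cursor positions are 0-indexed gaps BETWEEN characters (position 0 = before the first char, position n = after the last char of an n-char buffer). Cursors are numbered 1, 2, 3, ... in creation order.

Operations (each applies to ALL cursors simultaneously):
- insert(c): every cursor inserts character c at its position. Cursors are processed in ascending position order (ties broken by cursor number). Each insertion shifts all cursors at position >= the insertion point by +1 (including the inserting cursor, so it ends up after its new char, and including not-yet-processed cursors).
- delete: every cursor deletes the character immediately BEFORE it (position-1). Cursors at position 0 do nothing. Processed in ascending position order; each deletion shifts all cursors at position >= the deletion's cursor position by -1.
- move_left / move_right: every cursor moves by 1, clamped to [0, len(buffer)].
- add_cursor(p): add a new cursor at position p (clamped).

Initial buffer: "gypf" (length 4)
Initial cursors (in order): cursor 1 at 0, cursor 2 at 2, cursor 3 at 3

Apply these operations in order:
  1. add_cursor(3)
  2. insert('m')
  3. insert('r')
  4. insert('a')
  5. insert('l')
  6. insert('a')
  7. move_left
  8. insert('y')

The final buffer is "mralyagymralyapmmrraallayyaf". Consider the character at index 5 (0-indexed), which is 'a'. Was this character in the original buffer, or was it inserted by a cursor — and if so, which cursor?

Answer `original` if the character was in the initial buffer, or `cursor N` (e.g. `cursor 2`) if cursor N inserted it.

After op 1 (add_cursor(3)): buffer="gypf" (len 4), cursors c1@0 c2@2 c3@3 c4@3, authorship ....
After op 2 (insert('m')): buffer="mgympmmf" (len 8), cursors c1@1 c2@4 c3@7 c4@7, authorship 1..2.34.
After op 3 (insert('r')): buffer="mrgymrpmmrrf" (len 12), cursors c1@2 c2@6 c3@11 c4@11, authorship 11..22.3434.
After op 4 (insert('a')): buffer="mragymrapmmrraaf" (len 16), cursors c1@3 c2@8 c3@15 c4@15, authorship 111..222.343434.
After op 5 (insert('l')): buffer="mralgymralpmmrraallf" (len 20), cursors c1@4 c2@10 c3@19 c4@19, authorship 1111..2222.34343434.
After op 6 (insert('a')): buffer="mralagymralapmmrraallaaf" (len 24), cursors c1@5 c2@12 c3@23 c4@23, authorship 11111..22222.3434343434.
After op 7 (move_left): buffer="mralagymralapmmrraallaaf" (len 24), cursors c1@4 c2@11 c3@22 c4@22, authorship 11111..22222.3434343434.
After op 8 (insert('y')): buffer="mralyagymralyapmmrraallayyaf" (len 28), cursors c1@5 c2@13 c3@26 c4@26, authorship 111111..222222.343434343344.
Authorship (.=original, N=cursor N): 1 1 1 1 1 1 . . 2 2 2 2 2 2 . 3 4 3 4 3 4 3 4 3 3 4 4 .
Index 5: author = 1

Answer: cursor 1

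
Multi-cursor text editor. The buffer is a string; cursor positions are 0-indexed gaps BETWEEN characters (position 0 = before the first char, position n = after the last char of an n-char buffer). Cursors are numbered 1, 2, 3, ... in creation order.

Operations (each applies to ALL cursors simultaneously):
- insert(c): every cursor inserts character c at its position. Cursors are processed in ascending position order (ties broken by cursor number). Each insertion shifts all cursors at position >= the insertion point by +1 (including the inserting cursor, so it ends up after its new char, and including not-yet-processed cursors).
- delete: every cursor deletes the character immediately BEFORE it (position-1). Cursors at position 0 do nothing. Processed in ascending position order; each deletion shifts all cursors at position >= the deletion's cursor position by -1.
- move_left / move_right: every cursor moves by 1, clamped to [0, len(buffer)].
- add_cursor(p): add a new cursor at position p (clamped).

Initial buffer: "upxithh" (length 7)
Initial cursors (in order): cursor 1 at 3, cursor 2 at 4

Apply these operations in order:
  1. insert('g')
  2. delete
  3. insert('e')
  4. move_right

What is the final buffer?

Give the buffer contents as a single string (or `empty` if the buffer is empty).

Answer: upxeiethh

Derivation:
After op 1 (insert('g')): buffer="upxgigthh" (len 9), cursors c1@4 c2@6, authorship ...1.2...
After op 2 (delete): buffer="upxithh" (len 7), cursors c1@3 c2@4, authorship .......
After op 3 (insert('e')): buffer="upxeiethh" (len 9), cursors c1@4 c2@6, authorship ...1.2...
After op 4 (move_right): buffer="upxeiethh" (len 9), cursors c1@5 c2@7, authorship ...1.2...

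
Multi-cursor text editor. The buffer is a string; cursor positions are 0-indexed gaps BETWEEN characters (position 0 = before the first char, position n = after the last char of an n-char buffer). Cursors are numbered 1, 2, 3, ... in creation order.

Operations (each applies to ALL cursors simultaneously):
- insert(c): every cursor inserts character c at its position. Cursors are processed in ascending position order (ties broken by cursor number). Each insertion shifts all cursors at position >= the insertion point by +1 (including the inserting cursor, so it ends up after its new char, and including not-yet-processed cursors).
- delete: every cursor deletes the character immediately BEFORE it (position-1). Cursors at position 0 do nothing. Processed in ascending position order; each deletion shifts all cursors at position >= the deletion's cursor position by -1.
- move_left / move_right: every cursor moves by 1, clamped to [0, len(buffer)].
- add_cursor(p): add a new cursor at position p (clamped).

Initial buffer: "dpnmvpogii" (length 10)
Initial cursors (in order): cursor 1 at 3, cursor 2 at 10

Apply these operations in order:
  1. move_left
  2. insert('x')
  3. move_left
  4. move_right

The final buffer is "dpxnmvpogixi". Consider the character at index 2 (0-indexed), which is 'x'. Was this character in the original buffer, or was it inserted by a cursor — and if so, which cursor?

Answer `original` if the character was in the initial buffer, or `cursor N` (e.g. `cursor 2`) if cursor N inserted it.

Answer: cursor 1

Derivation:
After op 1 (move_left): buffer="dpnmvpogii" (len 10), cursors c1@2 c2@9, authorship ..........
After op 2 (insert('x')): buffer="dpxnmvpogixi" (len 12), cursors c1@3 c2@11, authorship ..1.......2.
After op 3 (move_left): buffer="dpxnmvpogixi" (len 12), cursors c1@2 c2@10, authorship ..1.......2.
After op 4 (move_right): buffer="dpxnmvpogixi" (len 12), cursors c1@3 c2@11, authorship ..1.......2.
Authorship (.=original, N=cursor N): . . 1 . . . . . . . 2 .
Index 2: author = 1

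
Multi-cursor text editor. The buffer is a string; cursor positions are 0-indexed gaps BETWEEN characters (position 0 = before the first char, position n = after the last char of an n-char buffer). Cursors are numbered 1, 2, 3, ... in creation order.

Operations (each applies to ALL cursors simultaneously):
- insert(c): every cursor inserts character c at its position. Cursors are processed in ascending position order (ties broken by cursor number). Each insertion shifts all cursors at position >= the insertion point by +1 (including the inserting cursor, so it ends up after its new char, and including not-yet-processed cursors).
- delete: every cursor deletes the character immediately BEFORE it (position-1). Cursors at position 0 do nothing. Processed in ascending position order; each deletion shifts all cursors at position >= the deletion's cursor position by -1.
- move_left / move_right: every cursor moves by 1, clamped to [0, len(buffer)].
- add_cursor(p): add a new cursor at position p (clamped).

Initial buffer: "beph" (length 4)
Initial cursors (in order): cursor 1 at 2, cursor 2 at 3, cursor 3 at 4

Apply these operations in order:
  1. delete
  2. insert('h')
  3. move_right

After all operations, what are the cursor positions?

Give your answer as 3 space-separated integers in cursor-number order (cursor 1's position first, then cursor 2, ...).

Answer: 4 4 4

Derivation:
After op 1 (delete): buffer="b" (len 1), cursors c1@1 c2@1 c3@1, authorship .
After op 2 (insert('h')): buffer="bhhh" (len 4), cursors c1@4 c2@4 c3@4, authorship .123
After op 3 (move_right): buffer="bhhh" (len 4), cursors c1@4 c2@4 c3@4, authorship .123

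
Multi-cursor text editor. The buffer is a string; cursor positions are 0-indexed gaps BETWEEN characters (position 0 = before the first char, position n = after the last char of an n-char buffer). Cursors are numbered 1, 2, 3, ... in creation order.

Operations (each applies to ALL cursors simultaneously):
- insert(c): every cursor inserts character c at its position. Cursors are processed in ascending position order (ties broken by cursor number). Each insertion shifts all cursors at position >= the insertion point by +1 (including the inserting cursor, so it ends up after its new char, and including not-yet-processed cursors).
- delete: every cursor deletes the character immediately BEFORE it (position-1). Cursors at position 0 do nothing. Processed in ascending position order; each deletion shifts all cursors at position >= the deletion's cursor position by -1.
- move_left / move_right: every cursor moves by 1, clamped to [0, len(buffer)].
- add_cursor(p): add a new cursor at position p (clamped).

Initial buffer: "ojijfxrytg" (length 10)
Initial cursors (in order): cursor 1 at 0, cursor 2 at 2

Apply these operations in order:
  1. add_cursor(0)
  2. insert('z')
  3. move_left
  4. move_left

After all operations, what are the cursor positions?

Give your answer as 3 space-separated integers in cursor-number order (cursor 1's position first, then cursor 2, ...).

Answer: 0 3 0

Derivation:
After op 1 (add_cursor(0)): buffer="ojijfxrytg" (len 10), cursors c1@0 c3@0 c2@2, authorship ..........
After op 2 (insert('z')): buffer="zzojzijfxrytg" (len 13), cursors c1@2 c3@2 c2@5, authorship 13..2........
After op 3 (move_left): buffer="zzojzijfxrytg" (len 13), cursors c1@1 c3@1 c2@4, authorship 13..2........
After op 4 (move_left): buffer="zzojzijfxrytg" (len 13), cursors c1@0 c3@0 c2@3, authorship 13..2........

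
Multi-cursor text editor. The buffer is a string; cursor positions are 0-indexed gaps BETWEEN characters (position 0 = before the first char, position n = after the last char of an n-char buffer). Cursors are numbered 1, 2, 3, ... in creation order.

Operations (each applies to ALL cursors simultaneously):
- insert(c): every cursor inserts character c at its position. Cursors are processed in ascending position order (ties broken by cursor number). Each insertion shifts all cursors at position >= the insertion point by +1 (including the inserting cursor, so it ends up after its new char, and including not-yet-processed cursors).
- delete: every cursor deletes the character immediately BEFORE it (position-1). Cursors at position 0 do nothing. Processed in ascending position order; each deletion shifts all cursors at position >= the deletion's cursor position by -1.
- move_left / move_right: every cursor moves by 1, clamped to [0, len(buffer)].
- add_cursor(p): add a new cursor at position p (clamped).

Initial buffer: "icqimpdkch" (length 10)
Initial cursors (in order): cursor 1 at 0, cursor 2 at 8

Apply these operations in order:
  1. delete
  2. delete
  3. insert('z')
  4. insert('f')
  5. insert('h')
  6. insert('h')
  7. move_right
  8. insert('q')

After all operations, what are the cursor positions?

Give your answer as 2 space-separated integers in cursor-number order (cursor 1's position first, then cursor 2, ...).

After op 1 (delete): buffer="icqimpdch" (len 9), cursors c1@0 c2@7, authorship .........
After op 2 (delete): buffer="icqimpch" (len 8), cursors c1@0 c2@6, authorship ........
After op 3 (insert('z')): buffer="zicqimpzch" (len 10), cursors c1@1 c2@8, authorship 1......2..
After op 4 (insert('f')): buffer="zficqimpzfch" (len 12), cursors c1@2 c2@10, authorship 11......22..
After op 5 (insert('h')): buffer="zfhicqimpzfhch" (len 14), cursors c1@3 c2@12, authorship 111......222..
After op 6 (insert('h')): buffer="zfhhicqimpzfhhch" (len 16), cursors c1@4 c2@14, authorship 1111......2222..
After op 7 (move_right): buffer="zfhhicqimpzfhhch" (len 16), cursors c1@5 c2@15, authorship 1111......2222..
After op 8 (insert('q')): buffer="zfhhiqcqimpzfhhcqh" (len 18), cursors c1@6 c2@17, authorship 1111.1.....2222.2.

Answer: 6 17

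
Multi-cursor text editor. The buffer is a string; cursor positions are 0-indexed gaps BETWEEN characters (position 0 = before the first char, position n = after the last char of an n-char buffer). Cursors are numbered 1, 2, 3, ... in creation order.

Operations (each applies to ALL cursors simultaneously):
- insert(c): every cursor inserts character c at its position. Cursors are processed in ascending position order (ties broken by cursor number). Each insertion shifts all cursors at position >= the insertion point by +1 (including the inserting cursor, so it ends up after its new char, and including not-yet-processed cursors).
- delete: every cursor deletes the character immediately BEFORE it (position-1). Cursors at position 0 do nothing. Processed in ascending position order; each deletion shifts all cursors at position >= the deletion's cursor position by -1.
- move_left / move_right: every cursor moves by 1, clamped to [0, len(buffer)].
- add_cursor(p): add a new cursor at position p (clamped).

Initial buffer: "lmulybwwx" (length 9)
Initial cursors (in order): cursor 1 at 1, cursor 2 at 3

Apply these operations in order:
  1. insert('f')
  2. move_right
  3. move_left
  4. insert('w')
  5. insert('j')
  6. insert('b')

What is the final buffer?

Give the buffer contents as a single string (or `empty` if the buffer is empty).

Answer: lfwjbmufwjblybwwx

Derivation:
After op 1 (insert('f')): buffer="lfmuflybwwx" (len 11), cursors c1@2 c2@5, authorship .1..2......
After op 2 (move_right): buffer="lfmuflybwwx" (len 11), cursors c1@3 c2@6, authorship .1..2......
After op 3 (move_left): buffer="lfmuflybwwx" (len 11), cursors c1@2 c2@5, authorship .1..2......
After op 4 (insert('w')): buffer="lfwmufwlybwwx" (len 13), cursors c1@3 c2@7, authorship .11..22......
After op 5 (insert('j')): buffer="lfwjmufwjlybwwx" (len 15), cursors c1@4 c2@9, authorship .111..222......
After op 6 (insert('b')): buffer="lfwjbmufwjblybwwx" (len 17), cursors c1@5 c2@11, authorship .1111..2222......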